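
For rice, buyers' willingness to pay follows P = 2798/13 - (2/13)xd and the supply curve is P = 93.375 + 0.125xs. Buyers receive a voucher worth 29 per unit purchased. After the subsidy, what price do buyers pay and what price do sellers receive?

Buyers pay 132; sellers receive 161

Pre-subsidy: 2798/13 - (2/13)x = 93.375 + 0.125x gives x* = 437 and P* = 148.
With the rebate, buyers effectively pay Pb = Ps − 29, where Ps is the price sellers receive.
On the curves, Pb = 2798/13 - (2/13)x and Ps = 93.375 + 0.125x; the wedge Ps − Pb = 29 gives 93.375 + 0.125x − (2798/13 - (2/13)x) = 29, so x' = 541.
Then Pb = 2798/13 − (2/13)·541 = 132 and Ps = 93.375 + 0.125·541 = 161.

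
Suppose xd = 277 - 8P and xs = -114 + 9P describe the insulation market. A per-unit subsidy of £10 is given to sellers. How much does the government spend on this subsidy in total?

Pre-subsidy: 277 - 8P = -114 + 9P gives P* = 23, x* = 93.
With the subsidy, sellers receive Ps = Pb + 10 for each unit, where Pb is the price buyers pay.
Supply in terms of Pb becomes xs = -114 + 9(Pb + 10) = -24 + 9Pb. Setting this equal to demand: 277 - 8Pb = -24 + 9Pb, so Pb = 301/17.
Sellers receive Ps = 301/17 + 10 = 471/17; x' = 277 − 8·(301/17) = 2301/17.
Government outlay = subsidy × quantity = 10 × 2301/17 = 23010/17.

Government cost = 23010/17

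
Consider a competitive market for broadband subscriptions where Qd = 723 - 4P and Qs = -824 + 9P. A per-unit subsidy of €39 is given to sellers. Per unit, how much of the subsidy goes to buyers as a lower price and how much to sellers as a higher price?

Pre-subsidy: 723 - 4P = -824 + 9P gives P* = 119, Q* = 247.
With the subsidy, sellers receive Ps = Pb + 39 for each unit, where Pb is the price buyers pay.
Supply in terms of Pb becomes Qs = -824 + 9(Pb + 39) = -473 + 9Pb. Setting this equal to demand: 723 - 4Pb = -473 + 9Pb, so Pb = 92.
Sellers receive Ps = 92 + 39 = 131; Q' = 723 − 4·92 = 355.
Buyers' price falls by P* − Pb = 119 − 92 = 27; sellers' price rises by Ps − P* = 131 − 119 = 12.

Buyers gain €27 per unit; sellers gain €12 per unit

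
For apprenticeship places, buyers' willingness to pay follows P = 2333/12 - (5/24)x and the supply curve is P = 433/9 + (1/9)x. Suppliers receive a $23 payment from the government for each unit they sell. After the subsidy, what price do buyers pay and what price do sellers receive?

Pre-subsidy: 2333/12 - (5/24)x = 433/9 + (1/9)x gives x* = 458 and P* = 99.
With the subsidy, sellers receive Ps = Pb + 23 for each unit, where Pb is the price buyers pay.
On the curves, Pb = 2333/12 - (5/24)x and Ps = 433/9 + (1/9)x; the wedge Ps − Pb = 23 gives 433/9 + (1/9)x − (2333/12 - (5/24)x) = 23, so x' = 530.
Then Pb = 2333/12 − (5/24)·530 = 84 and Ps = 433/9 + (1/9)·530 = 107.

Buyers pay $84; sellers receive $107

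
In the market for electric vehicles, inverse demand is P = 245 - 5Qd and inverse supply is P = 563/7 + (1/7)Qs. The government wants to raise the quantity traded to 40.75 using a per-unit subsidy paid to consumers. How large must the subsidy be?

At Q = 40.75, from the demand curve buyers pay Pb = 245 − 5·40.75 = 41.25; from the supply curve sellers need Ps = 563/7 + (1/7)·40.75 = 86.25.
The subsidy must fill the gap: s = Ps − Pb = 86.25 − 41.25 = 45.

Required subsidy s = 45 per unit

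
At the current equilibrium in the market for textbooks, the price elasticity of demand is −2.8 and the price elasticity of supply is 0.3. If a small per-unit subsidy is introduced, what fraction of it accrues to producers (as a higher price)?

For a small subsidy around the equilibrium, the benefit split depends on the relative slopes, which at a point are proportional to the elasticities.
Buyer share = εs/(εs + |εd|) = 0.3/(0.3 + 2.8) = 3/31; seller share = |εd|/(εs + |εd|) = 28/31.
So producers capture 28/31 of the subsidy.

Producer share = 28/31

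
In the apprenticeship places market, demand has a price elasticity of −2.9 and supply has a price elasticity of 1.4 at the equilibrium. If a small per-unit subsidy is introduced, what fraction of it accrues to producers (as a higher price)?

Producer share = 29/43

For a small subsidy around the equilibrium, the benefit split depends on the relative slopes, which at a point are proportional to the elasticities.
Buyer share = εs/(εs + |εd|) = 1.4/(1.4 + 2.9) = 14/43; seller share = |εd|/(εs + |εd|) = 29/43.
So producers capture 29/43 of the subsidy.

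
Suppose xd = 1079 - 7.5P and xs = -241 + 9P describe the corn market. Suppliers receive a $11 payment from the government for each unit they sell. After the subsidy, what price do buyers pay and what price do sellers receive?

Pre-subsidy: 1079 - 7.5P = -241 + 9P gives P* = 80, x* = 479.
With the subsidy, sellers receive Ps = Pb + 11 for each unit, where Pb is the price buyers pay.
Supply in terms of Pb becomes xs = -241 + 9(Pb + 11) = -142 + 9Pb. Setting this equal to demand: 1079 - 7.5Pb = -142 + 9Pb, so Pb = 74.
Sellers receive Ps = 74 + 11 = 85; x' = 1079 − 7.5·74 = 524.

Buyers pay $74; sellers receive $85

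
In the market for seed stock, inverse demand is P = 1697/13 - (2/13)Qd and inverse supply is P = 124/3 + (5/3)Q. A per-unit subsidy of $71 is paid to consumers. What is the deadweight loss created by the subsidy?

Deadweight loss = $1384.5

Pre-subsidy: 1697/13 - (2/13)Q = 124/3 + (5/3)Q gives Q* = 49 and P* = 123.
With the rebate, buyers effectively pay Pb = Ps − 71, where Ps is the price sellers receive.
On the curves, Pb = 1697/13 - (2/13)Q and Ps = 124/3 + (5/3)Q; the wedge Ps − Pb = 71 gives 124/3 + (5/3)Q − (1697/13 - (2/13)Q) = 71, so Q' = 88.
Then Pb = 1697/13 − (2/13)·88 = 117 and Ps = 124/3 + (5/3)·88 = 188.
The subsidy expands output by 88 − 49 = 39 past the efficient level; on those units the gap between marginal cost and willingness to pay runs from 0 up to 71.
DWL = ½ × 71 × 39 = 1384.5.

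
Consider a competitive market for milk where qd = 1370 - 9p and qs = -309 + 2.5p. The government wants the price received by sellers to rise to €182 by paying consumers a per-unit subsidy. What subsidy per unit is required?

At a seller price of 182, quantity supplied is -309 + 2.5·182 = 146.
Buyers absorb 146 only when they pay pb with 1370 − 9·pb = 146, i.e. pb = 136.
s = ps − pb = 182 − 136 = 46.

Required subsidy s = €46 per unit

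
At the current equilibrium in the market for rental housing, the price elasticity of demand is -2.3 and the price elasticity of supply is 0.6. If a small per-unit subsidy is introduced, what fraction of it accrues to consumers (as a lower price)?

For a small subsidy around the equilibrium, the benefit split depends on the relative slopes, which at a point are proportional to the elasticities.
Buyer share = εs/(εs + |εd|) = 0.6/(0.6 + 2.3) = 6/29; seller share = |εd|/(εs + |εd|) = 23/29.

Consumer share = 6/29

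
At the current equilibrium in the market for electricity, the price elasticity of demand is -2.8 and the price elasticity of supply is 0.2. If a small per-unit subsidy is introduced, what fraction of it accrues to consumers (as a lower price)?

For a small subsidy around the equilibrium, the benefit split depends on the relative slopes, which at a point are proportional to the elasticities.
Buyer share = εs/(εs + |εd|) = 0.2/(0.2 + 2.8) = 1/15; seller share = |εd|/(εs + |εd|) = 14/15.

Consumer share = 1/15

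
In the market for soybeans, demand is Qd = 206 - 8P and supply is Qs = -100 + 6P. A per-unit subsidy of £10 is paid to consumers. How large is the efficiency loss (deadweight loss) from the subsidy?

Deadweight loss = 1200/7

Pre-subsidy: 206 - 8P = -100 + 6P gives P* = 153/7, Q* = 218/7.
With the rebate, buyers effectively pay Pb = Ps − 10, where Ps is the price sellers receive.
Demand in terms of Ps becomes Qd = 206 − 8(Ps − 10) = 286 - 8Ps. Setting this equal to supply: 286 - 8Ps = -100 + 6Ps, so Ps = 193/7.
Buyers pay Pb = 193/7 − 10 = 123/7; Q' = -100 + 6·(193/7) = 458/7.
The subsidy expands output by 458/7 − 218/7 = 240/7 past the efficient level; on those units the gap between marginal cost and willingness to pay runs from 0 up to 10.
DWL = ½ × 10 × 240/7 = 1200/7.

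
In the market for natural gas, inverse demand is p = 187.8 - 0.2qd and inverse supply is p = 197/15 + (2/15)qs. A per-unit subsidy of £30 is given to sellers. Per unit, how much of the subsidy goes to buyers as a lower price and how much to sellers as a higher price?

Buyers gain £18 per unit; sellers gain £12 per unit

Pre-subsidy: 187.8 - 0.2q = 197/15 + (2/15)q gives q* = 524 and p* = 83.
With the subsidy, sellers receive ps = pb + 30 for each unit, where pb is the price buyers pay.
On the curves, pb = 187.8 - 0.2q and ps = 197/15 + (2/15)q; the wedge ps − pb = 30 gives 197/15 + (2/15)q − (187.8 - 0.2q) = 30, so q' = 614.
Then pb = 187.8 − 0.2·614 = 65 and ps = 197/15 + (2/15)·614 = 95.
Buyers' price falls by p* − pb = 83 − 65 = 18; sellers' price rises by ps − p* = 95 − 83 = 12.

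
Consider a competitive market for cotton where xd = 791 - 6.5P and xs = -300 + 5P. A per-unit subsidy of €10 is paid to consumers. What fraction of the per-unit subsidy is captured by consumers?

Consumer share = 10/23

Pre-subsidy: 791 - 6.5P = -300 + 5P gives P* = 2182/23, x* = 4010/23.
With the rebate, buyers effectively pay Pb = Ps − 10, where Ps is the price sellers receive.
Demand in terms of Ps becomes xd = 791 − 6.5(Ps − 10) = 856 - 6.5Ps. Setting this equal to supply: 856 - 6.5Ps = -300 + 5Ps, so Ps = 2312/23.
Buyers pay Pb = 2312/23 − 10 = 2082/23; x' = -300 + 5·(2312/23) = 4660/23.
Buyers' price falls by P* − Pb = 2182/23 − 2082/23 = 100/23; sellers' price rises by Ps − P* = 2312/23 − 2182/23 = 130/23.
So consumers capture (100/23)/10 = 10/23 of each unit of subsidy.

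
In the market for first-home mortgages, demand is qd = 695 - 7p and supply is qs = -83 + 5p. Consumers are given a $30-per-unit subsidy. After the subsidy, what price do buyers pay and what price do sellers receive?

Pre-subsidy: 695 - 7p = -83 + 5p gives p* = 389/6, q* = 1447/6.
With the rebate, buyers effectively pay pb = ps − 30, where ps is the price sellers receive.
Demand in terms of ps becomes qd = 695 − 7(ps − 30) = 905 - 7ps. Setting this equal to supply: 905 - 7ps = -83 + 5ps, so ps = 247/3.
Buyers pay pb = 247/3 − 30 = 157/3; q' = -83 + 5·(247/3) = 986/3.

Buyers pay 157/3; sellers receive 247/3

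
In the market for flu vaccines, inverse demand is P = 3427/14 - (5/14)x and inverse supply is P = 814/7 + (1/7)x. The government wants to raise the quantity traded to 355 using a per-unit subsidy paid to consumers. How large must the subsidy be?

Required subsidy s = 49 per unit

At x = 355, from the demand curve buyers pay Pb = 3427/14 − (5/14)·355 = 118; from the supply curve sellers need Ps = 814/7 + (1/7)·355 = 167.
The subsidy must fill the gap: s = Ps − Pb = 167 − 118 = 49.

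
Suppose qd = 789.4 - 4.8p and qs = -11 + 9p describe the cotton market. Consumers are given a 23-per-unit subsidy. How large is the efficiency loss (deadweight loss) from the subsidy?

Deadweight loss = 828

Pre-subsidy: 789.4 - 4.8p = -11 + 9p gives p* = 58, q* = 511.
With the rebate, buyers effectively pay pb = ps − 23, where ps is the price sellers receive.
Demand in terms of ps becomes qd = 789.4 − 4.8(ps − 23) = 899.8 - 4.8ps. Setting this equal to supply: 899.8 - 4.8ps = -11 + 9ps, so ps = 66.
Buyers pay pb = 66 − 23 = 43; q' = -11 + 9·66 = 583.
The subsidy expands output by 583 − 511 = 72 past the efficient level; on those units the gap between marginal cost and willingness to pay runs from 0 up to 23.
DWL = ½ × 23 × 72 = 828.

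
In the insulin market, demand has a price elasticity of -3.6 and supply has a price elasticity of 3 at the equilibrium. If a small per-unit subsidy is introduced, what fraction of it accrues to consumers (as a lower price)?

Consumer share = 5/11

For a small subsidy around the equilibrium, the benefit split depends on the relative slopes, which at a point are proportional to the elasticities.
Buyer share = εs/(εs + |εd|) = 3/(3 + 3.6) = 5/11; seller share = |εd|/(εs + |εd|) = 6/11.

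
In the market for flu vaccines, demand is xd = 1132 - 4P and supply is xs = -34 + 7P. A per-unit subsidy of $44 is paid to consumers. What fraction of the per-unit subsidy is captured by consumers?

Consumer share = 7/11

Pre-subsidy: 1132 - 4P = -34 + 7P gives P* = 106, x* = 708.
With the rebate, buyers effectively pay Pb = Ps − 44, where Ps is the price sellers receive.
Demand in terms of Ps becomes xd = 1132 − 4(Ps − 44) = 1308 - 4Ps. Setting this equal to supply: 1308 - 4Ps = -34 + 7Ps, so Ps = 122.
Buyers pay Pb = 122 − 44 = 78; x' = -34 + 7·122 = 820.
Buyers' price falls by P* − Pb = 106 − 78 = 28; sellers' price rises by Ps − P* = 122 − 106 = 16.
So consumers capture 28/44 = 7/11 of each unit of subsidy.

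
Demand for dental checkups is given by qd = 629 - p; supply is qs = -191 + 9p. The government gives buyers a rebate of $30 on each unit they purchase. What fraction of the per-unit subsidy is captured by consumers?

Consumer share = 0.9

Pre-subsidy: 629 - p = -191 + 9p gives p* = 82, q* = 547.
With the rebate, buyers effectively pay pb = ps − 30, where ps is the price sellers receive.
Demand in terms of ps becomes qd = 629 − 1(ps − 30) = 659 - ps. Setting this equal to supply: 659 - ps = -191 + 9ps, so ps = 85.
Buyers pay pb = 85 − 30 = 55; q' = -191 + 9·85 = 574.
Buyers' price falls by p* − pb = 82 − 55 = 27; sellers' price rises by ps − p* = 85 − 82 = 3.
So consumers capture 27/30 = 0.9 of each unit of subsidy.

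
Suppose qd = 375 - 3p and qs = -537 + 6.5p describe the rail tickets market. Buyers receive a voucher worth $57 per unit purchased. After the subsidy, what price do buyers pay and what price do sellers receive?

Buyers pay $57; sellers receive $114

Pre-subsidy: 375 - 3p = -537 + 6.5p gives p* = 96, q* = 87.
With the rebate, buyers effectively pay pb = ps − 57, where ps is the price sellers receive.
Demand in terms of ps becomes qd = 375 − 3(ps − 57) = 546 - 3ps. Setting this equal to supply: 546 - 3ps = -537 + 6.5ps, so ps = 114.
Buyers pay pb = 114 − 57 = 57; q' = -537 + 6.5·114 = 204.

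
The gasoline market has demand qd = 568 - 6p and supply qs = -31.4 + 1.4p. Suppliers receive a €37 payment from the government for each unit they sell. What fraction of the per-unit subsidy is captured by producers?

Producer share = 30/37

Pre-subsidy: 568 - 6p = -31.4 + 1.4p gives p* = 81, q* = 82.
With the subsidy, sellers receive ps = pb + 37 for each unit, where pb is the price buyers pay.
Supply in terms of pb becomes qs = -31.4 + 1.4(pb + 37) = 20.4 + 1.4pb. Setting this equal to demand: 568 - 6pb = 20.4 + 1.4pb, so pb = 74.
Sellers receive ps = 74 + 37 = 111; q' = 568 − 6·74 = 124.
Buyers' price falls by p* − pb = 81 − 74 = 7; sellers' price rises by ps − p* = 111 − 81 = 30.
So producers capture 30/37 = 30/37 of each unit of subsidy.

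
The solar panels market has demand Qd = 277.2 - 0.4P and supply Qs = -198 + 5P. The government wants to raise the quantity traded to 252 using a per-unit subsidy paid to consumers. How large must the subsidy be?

At Q = 252, invert demand for the buyer price: Pb = (277.2 − 252)/0.4 = 63; invert supply for the seller price: Ps = (252 − (-198))/5 = 90.
The subsidy must fill the gap: s = Ps − Pb = 90 − 63 = 27.

Required subsidy s = 27 per unit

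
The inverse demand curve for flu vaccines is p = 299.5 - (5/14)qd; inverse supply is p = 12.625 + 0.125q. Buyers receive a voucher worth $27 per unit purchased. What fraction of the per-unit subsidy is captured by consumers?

Consumer share = 20/27

Pre-subsidy: 299.5 - (5/14)q = 12.625 + 0.125q gives q* = 595 and p* = 87.
With the rebate, buyers effectively pay pb = ps − 27, where ps is the price sellers receive.
On the curves, pb = 299.5 - (5/14)q and ps = 12.625 + 0.125q; the wedge ps − pb = 27 gives 12.625 + 0.125q − (299.5 - (5/14)q) = 27, so q' = 651.
Then pb = 299.5 − (5/14)·651 = 67 and ps = 12.625 + 0.125·651 = 94.
Buyers' price falls by p* − pb = 87 − 67 = 20; sellers' price rises by ps − p* = 94 − 87 = 7.
So consumers capture 20/27 = 20/27 of each unit of subsidy.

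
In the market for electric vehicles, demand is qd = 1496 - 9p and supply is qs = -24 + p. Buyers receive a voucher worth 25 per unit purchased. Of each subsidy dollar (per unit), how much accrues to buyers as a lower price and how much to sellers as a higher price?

Buyers gain 2.5 per unit; sellers gain 22.5 per unit

Pre-subsidy: 1496 - 9p = -24 + p gives p* = 152, q* = 128.
With the rebate, buyers effectively pay pb = ps − 25, where ps is the price sellers receive.
Demand in terms of ps becomes qd = 1496 − 9(ps − 25) = 1721 - 9ps. Setting this equal to supply: 1721 - 9ps = -24 + ps, so ps = 174.5.
Buyers pay pb = 174.5 − 25 = 149.5; q' = -24 + 1·174.5 = 150.5.
Buyers' price falls by p* − pb = 152 − 149.5 = 2.5; sellers' price rises by ps − p* = 174.5 − 152 = 22.5.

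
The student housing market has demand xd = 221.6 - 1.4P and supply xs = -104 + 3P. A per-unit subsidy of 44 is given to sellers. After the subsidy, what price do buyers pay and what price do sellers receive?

Pre-subsidy: 221.6 - 1.4P = -104 + 3P gives P* = 74, x* = 118.
With the subsidy, sellers receive Ps = Pb + 44 for each unit, where Pb is the price buyers pay.
Supply in terms of Pb becomes xs = -104 + 3(Pb + 44) = 28 + 3Pb. Setting this equal to demand: 221.6 - 1.4Pb = 28 + 3Pb, so Pb = 44.
Sellers receive Ps = 44 + 44 = 88; x' = 221.6 − 1.4·44 = 160.

Buyers pay 44; sellers receive 88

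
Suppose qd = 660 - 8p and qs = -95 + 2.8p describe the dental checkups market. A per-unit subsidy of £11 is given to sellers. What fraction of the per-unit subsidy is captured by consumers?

Consumer share = 7/27

Pre-subsidy: 660 - 8p = -95 + 2.8p gives p* = 3775/54, q* = 2720/27.
With the subsidy, sellers receive ps = pb + 11 for each unit, where pb is the price buyers pay.
Supply in terms of pb becomes qs = -95 + 2.8(pb + 11) = -64.2 + 2.8pb. Setting this equal to demand: 660 - 8pb = -64.2 + 2.8pb, so pb = 1207/18.
Sellers receive ps = 1207/18 + 11 = 1405/18; q' = 660 − 8·(1207/18) = 1112/9.
Buyers' price falls by p* − pb = 3775/54 − 1207/18 = 77/27; sellers' price rises by ps − p* = 1405/18 − 3775/54 = 220/27.
So consumers capture (77/27)/11 = 7/27 of each unit of subsidy.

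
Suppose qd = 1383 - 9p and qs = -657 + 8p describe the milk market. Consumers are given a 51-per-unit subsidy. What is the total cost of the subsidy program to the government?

Pre-subsidy: 1383 - 9p = -657 + 8p gives p* = 120, q* = 303.
With the rebate, buyers effectively pay pb = ps − 51, where ps is the price sellers receive.
Demand in terms of ps becomes qd = 1383 − 9(ps − 51) = 1842 - 9ps. Setting this equal to supply: 1842 - 9ps = -657 + 8ps, so ps = 147.
Buyers pay pb = 147 − 51 = 96; q' = -657 + 8·147 = 519.
Government outlay = subsidy × quantity = 51 × 519 = 26469.

Government cost = 26469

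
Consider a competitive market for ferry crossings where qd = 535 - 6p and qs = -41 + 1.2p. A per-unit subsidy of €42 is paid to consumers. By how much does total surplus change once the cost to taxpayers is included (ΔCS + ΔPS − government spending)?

Pre-subsidy: 535 - 6p = -41 + 1.2p gives p* = 80, q* = 55.
With the rebate, buyers effectively pay pb = ps − 42, where ps is the price sellers receive.
Demand in terms of ps becomes qd = 535 − 6(ps − 42) = 787 - 6ps. Setting this equal to supply: 787 - 6ps = -41 + 1.2ps, so ps = 115.
Buyers pay pb = 115 − 42 = 73; q' = -41 + 1.2·115 = 97.
ΔCS = ½(55 + 97)(80 − 73) = 532; ΔPS = ½(55 + 97)(115 − 80) = 2660.
Government spending = 42 × 97 = 4074.
Net change = 532 + 2660 − 4074 = -882. The loss equals the DWL triangle ½·42·42.

Net change in total surplus = -€882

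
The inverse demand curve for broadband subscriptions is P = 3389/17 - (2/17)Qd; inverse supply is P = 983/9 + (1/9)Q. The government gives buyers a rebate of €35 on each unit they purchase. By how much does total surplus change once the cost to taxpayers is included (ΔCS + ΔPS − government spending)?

Pre-subsidy: 3389/17 - (2/17)Q = 983/9 + (1/9)Q gives Q* = 394 and P* = 153.
With the rebate, buyers effectively pay Pb = Ps − 35, where Ps is the price sellers receive.
On the curves, Pb = 3389/17 - (2/17)Q and Ps = 983/9 + (1/9)Q; the wedge Ps − Pb = 35 gives 983/9 + (1/9)Q − (3389/17 - (2/17)Q) = 35, so Q' = 547.
Then Pb = 3389/17 − (2/17)·547 = 135 and Ps = 983/9 + (1/9)·547 = 170.
ΔCS = ½(394 + 547)(153 − 135) = 8469; ΔPS = ½(394 + 547)(170 − 153) = 7998.5.
Government spending = 35 × 547 = 19145.
Net change = 8469 + 7998.5 − 19145 = -2677.5. The loss equals the DWL triangle ½·35·153.

Net change in total surplus = -€2677.5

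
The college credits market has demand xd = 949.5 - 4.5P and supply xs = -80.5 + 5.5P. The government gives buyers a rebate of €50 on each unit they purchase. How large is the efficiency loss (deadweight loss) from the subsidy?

Deadweight loss = €3093.75

Pre-subsidy: 949.5 - 4.5P = -80.5 + 5.5P gives P* = 103, x* = 486.
With the rebate, buyers effectively pay Pb = Ps − 50, where Ps is the price sellers receive.
Demand in terms of Ps becomes xd = 949.5 − 4.5(Ps − 50) = 1174.5 - 4.5Ps. Setting this equal to supply: 1174.5 - 4.5Ps = -80.5 + 5.5Ps, so Ps = 125.5.
Buyers pay Pb = 125.5 − 50 = 75.5; x' = -80.5 + 5.5·125.5 = 609.75.
The subsidy expands output by 609.75 − 486 = 123.75 past the efficient level; on those units the gap between marginal cost and willingness to pay runs from 0 up to 50.
DWL = ½ × 50 × 123.75 = 3093.75.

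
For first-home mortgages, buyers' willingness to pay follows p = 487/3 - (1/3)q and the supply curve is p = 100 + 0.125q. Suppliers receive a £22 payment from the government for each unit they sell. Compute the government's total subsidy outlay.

Government cost = £4048

Pre-subsidy: 487/3 - (1/3)q = 100 + 0.125q gives q* = 136 and p* = 117.
With the subsidy, sellers receive ps = pb + 22 for each unit, where pb is the price buyers pay.
On the curves, pb = 487/3 - (1/3)q and ps = 100 + 0.125q; the wedge ps − pb = 22 gives 100 + 0.125q − (487/3 - (1/3)q) = 22, so q' = 184.
Then pb = 487/3 − (1/3)·184 = 101 and ps = 100 + 0.125·184 = 123.
Government outlay = subsidy × quantity = 22 × 184 = 4048.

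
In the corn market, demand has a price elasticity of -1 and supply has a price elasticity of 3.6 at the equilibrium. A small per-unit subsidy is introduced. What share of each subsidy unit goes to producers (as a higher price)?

Producer share = 5/23

For a small subsidy around the equilibrium, the benefit split depends on the relative slopes, which at a point are proportional to the elasticities.
Buyer share = εs/(εs + |εd|) = 3.6/(3.6 + 1) = 18/23; seller share = |εd|/(εs + |εd|) = 5/23.
So producers capture 5/23 of the subsidy.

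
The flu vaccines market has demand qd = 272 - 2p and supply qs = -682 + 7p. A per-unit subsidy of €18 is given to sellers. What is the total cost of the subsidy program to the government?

Pre-subsidy: 272 - 2p = -682 + 7p gives p* = 106, q* = 60.
With the subsidy, sellers receive ps = pb + 18 for each unit, where pb is the price buyers pay.
Supply in terms of pb becomes qs = -682 + 7(pb + 18) = -556 + 7pb. Setting this equal to demand: 272 - 2pb = -556 + 7pb, so pb = 92.
Sellers receive ps = 92 + 18 = 110; q' = 272 − 2·92 = 88.
Government outlay = subsidy × quantity = 18 × 88 = 1584.

Government cost = €1584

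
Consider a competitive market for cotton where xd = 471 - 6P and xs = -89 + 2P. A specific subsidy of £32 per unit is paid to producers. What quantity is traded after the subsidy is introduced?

x' = 99

Pre-subsidy: 471 - 6P = -89 + 2P gives P* = 70, x* = 51.
With the subsidy, sellers receive Ps = Pb + 32 for each unit, where Pb is the price buyers pay.
Supply in terms of Pb becomes xs = -89 + 2(Pb + 32) = -25 + 2Pb. Setting this equal to demand: 471 - 6Pb = -25 + 2Pb, so Pb = 62.
Sellers receive Ps = 62 + 32 = 94; x' = 471 − 6·62 = 99.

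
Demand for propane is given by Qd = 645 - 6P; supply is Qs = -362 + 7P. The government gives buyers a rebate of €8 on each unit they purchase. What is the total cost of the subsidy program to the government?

Pre-subsidy: 645 - 6P = -362 + 7P gives P* = 1007/13, Q* = 2343/13.
With the rebate, buyers effectively pay Pb = Ps − 8, where Ps is the price sellers receive.
Demand in terms of Ps becomes Qd = 645 − 6(Ps − 8) = 693 - 6Ps. Setting this equal to supply: 693 - 6Ps = -362 + 7Ps, so Ps = 1055/13.
Buyers pay Pb = 1055/13 − 8 = 951/13; Q' = -362 + 7·(1055/13) = 2679/13.
Government outlay = subsidy × quantity = 8 × 2679/13 = 21432/13.

Government cost = 21432/13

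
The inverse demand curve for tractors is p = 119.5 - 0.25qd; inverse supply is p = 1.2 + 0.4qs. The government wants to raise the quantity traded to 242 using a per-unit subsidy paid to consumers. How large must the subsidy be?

At q = 242, from the demand curve buyers pay pb = 119.5 − 0.25·242 = 59; from the supply curve sellers need ps = 1.2 + 0.4·242 = 98.
The subsidy must fill the gap: s = ps − pb = 98 − 59 = 39.

Required subsidy s = 39 per unit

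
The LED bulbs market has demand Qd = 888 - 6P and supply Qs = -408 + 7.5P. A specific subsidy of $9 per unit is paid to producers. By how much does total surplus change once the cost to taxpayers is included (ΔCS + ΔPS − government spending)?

Net change in total surplus = -$135

Pre-subsidy: 888 - 6P = -408 + 7.5P gives P* = 96, Q* = 312.
With the subsidy, sellers receive Ps = Pb + 9 for each unit, where Pb is the price buyers pay.
Supply in terms of Pb becomes Qs = -408 + 7.5(Pb + 9) = -340.5 + 7.5Pb. Setting this equal to demand: 888 - 6Pb = -340.5 + 7.5Pb, so Pb = 91.
Sellers receive Ps = 91 + 9 = 100; Q' = 888 − 6·91 = 342.
ΔCS = ½(312 + 342)(96 − 91) = 1635; ΔPS = ½(312 + 342)(100 − 96) = 1308.
Government spending = 9 × 342 = 3078.
Net change = 1635 + 1308 − 3078 = -135. The loss equals the DWL triangle ½·9·30.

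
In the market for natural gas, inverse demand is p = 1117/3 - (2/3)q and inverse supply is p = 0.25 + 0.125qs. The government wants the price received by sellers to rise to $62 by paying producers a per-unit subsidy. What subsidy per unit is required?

Required subsidy s = $19 per unit

At a seller price of 62, quantity supplied is -2 + 8·62 = 494.
Buyers absorb 494 only when they pay pb = 1117/3 − (2/3)·494 = 43.
s = ps − pb = 62 − 43 = 19.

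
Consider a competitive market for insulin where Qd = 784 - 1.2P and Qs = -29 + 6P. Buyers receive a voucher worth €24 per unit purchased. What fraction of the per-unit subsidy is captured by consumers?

Pre-subsidy: 784 - 1.2P = -29 + 6P gives P* = 1355/12, Q* = 648.5.
With the rebate, buyers effectively pay Pb = Ps − 24, where Ps is the price sellers receive.
Demand in terms of Ps becomes Qd = 784 − 1.2(Ps − 24) = 812.8 - 1.2Ps. Setting this equal to supply: 812.8 - 1.2Ps = -29 + 6Ps, so Ps = 1403/12.
Buyers pay Pb = 1403/12 − 24 = 1115/12; Q' = -29 + 6·(1403/12) = 672.5.
Buyers' price falls by P* − Pb = 1355/12 − 1115/12 = 20; sellers' price rises by Ps − P* = 1403/12 − 1355/12 = 4.
So consumers capture 20/24 = 5/6 of each unit of subsidy.

Consumer share = 5/6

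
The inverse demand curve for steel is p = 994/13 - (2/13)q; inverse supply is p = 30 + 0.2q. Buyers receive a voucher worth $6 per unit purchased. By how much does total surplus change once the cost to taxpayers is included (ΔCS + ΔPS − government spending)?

Pre-subsidy: 994/13 - (2/13)q = 30 + 0.2q gives q* = 3020/23 and p* = 1294/23.
With the rebate, buyers effectively pay pb = ps − 6, where ps is the price sellers receive.
On the curves, pb = 994/13 - (2/13)q and ps = 30 + 0.2q; the wedge ps − pb = 6 gives 30 + 0.2q − (994/13 - (2/13)q) = 6, so q' = 3410/23.
Then pb = 994/13 − (2/13)·(3410/23) = 1234/23 and ps = 30 + 0.2·(3410/23) = 1372/23.
ΔCS = ½(3020/23 + 3410/23)(1294/23 − 1234/23) = 192900/529; ΔPS = ½(3020/23 + 3410/23)(1372/23 − 1294/23) = 250770/529.
Government spending = 6 × 3410/23 = 20460/23.
Net change = 192900/529 + 250770/529 − 20460/23 = -1170/23. The loss equals the DWL triangle ½·6·390/23.

Net change in total surplus = -1170/23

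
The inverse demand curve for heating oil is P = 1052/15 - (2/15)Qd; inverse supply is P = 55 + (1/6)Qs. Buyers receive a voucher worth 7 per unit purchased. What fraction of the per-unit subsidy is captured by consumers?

Consumer share = 4/9

Pre-subsidy: 1052/15 - (2/15)Q = 55 + (1/6)Q gives Q* = 454/9 and P* = 1712/27.
With the rebate, buyers effectively pay Pb = Ps − 7, where Ps is the price sellers receive.
On the curves, Pb = 1052/15 - (2/15)Q and Ps = 55 + (1/6)Q; the wedge Ps − Pb = 7 gives 55 + (1/6)Q − (1052/15 - (2/15)Q) = 7, so Q' = 664/9.
Then Pb = 1052/15 − (2/15)·(664/9) = 1628/27 and Ps = 55 + (1/6)·(664/9) = 1817/27.
Buyers' price falls by P* − Pb = 1712/27 − 1628/27 = 28/9; sellers' price rises by Ps − P* = 1817/27 − 1712/27 = 35/9.
So consumers capture (28/9)/7 = 4/9 of each unit of subsidy.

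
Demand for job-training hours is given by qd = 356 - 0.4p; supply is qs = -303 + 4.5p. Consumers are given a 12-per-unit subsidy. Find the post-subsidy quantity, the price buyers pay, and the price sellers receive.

q' = 15024/49; buyers pay 6050/49; sellers receive 6638/49

Pre-subsidy: 356 - 0.4p = -303 + 4.5p gives p* = 6590/49, q* = 14808/49.
With the rebate, buyers effectively pay pb = ps − 12, where ps is the price sellers receive.
Demand in terms of ps becomes qd = 356 − 0.4(ps − 12) = 360.8 - 0.4ps. Setting this equal to supply: 360.8 - 0.4ps = -303 + 4.5ps, so ps = 6638/49.
Buyers pay pb = 6638/49 − 12 = 6050/49; q' = -303 + 4.5·(6638/49) = 15024/49.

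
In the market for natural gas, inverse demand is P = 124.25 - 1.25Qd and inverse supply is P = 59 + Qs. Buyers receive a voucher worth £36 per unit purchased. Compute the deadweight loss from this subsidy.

Pre-subsidy: 124.25 - 1.25Q = 59 + Q gives Q* = 29 and P* = 88.
With the rebate, buyers effectively pay Pb = Ps − 36, where Ps is the price sellers receive.
On the curves, Pb = 124.25 - 1.25Q and Ps = 59 + Q; the wedge Ps − Pb = 36 gives 59 + Q − (124.25 - 1.25Q) = 36, so Q' = 45.
Then Pb = 124.25 − 1.25·45 = 68 and Ps = 59 + 1·45 = 104.
The subsidy expands output by 45 − 29 = 16 past the efficient level; on those units the gap between marginal cost and willingness to pay runs from 0 up to 36.
DWL = ½ × 36 × 16 = 288.

Deadweight loss = £288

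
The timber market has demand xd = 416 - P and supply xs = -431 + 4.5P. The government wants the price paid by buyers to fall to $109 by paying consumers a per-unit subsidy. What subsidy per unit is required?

At a buyer price of 109, quantity demanded is 416 − 1·109 = 307.
Sellers supply 307 only when they receive Ps with -431 + 4.5·Ps = 307, i.e. Ps = 164.
s = Ps − Pb = 164 − 109 = 55.

Required subsidy s = $55 per unit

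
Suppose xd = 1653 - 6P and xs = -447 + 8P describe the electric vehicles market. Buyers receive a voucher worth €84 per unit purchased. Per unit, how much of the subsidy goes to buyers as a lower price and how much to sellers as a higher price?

Buyers gain €48 per unit; sellers gain €36 per unit

Pre-subsidy: 1653 - 6P = -447 + 8P gives P* = 150, x* = 753.
With the rebate, buyers effectively pay Pb = Ps − 84, where Ps is the price sellers receive.
Demand in terms of Ps becomes xd = 1653 − 6(Ps − 84) = 2157 - 6Ps. Setting this equal to supply: 2157 - 6Ps = -447 + 8Ps, so Ps = 186.
Buyers pay Pb = 186 − 84 = 102; x' = -447 + 8·186 = 1041.
Buyers' price falls by P* − Pb = 150 − 102 = 48; sellers' price rises by Ps − P* = 186 − 150 = 36.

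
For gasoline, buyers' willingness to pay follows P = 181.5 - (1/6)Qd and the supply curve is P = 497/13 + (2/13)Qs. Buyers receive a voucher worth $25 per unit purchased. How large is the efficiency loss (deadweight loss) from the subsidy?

Deadweight loss = $975

Pre-subsidy: 181.5 - (1/6)Q = 497/13 + (2/13)Q gives Q* = 447 and P* = 107.
With the rebate, buyers effectively pay Pb = Ps − 25, where Ps is the price sellers receive.
On the curves, Pb = 181.5 - (1/6)Q and Ps = 497/13 + (2/13)Q; the wedge Ps − Pb = 25 gives 497/13 + (2/13)Q − (181.5 - (1/6)Q) = 25, so Q' = 525.
Then Pb = 181.5 − (1/6)·525 = 94 and Ps = 497/13 + (2/13)·525 = 119.
The subsidy expands output by 525 − 447 = 78 past the efficient level; on those units the gap between marginal cost and willingness to pay runs from 0 up to 25.
DWL = ½ × 25 × 78 = 975.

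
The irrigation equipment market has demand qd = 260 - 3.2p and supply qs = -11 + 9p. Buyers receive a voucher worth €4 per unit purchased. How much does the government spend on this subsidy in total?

Government cost = 48400/61

Pre-subsidy: 260 - 3.2p = -11 + 9p gives p* = 1355/61, q* = 11524/61.
With the rebate, buyers effectively pay pb = ps − 4, where ps is the price sellers receive.
Demand in terms of ps becomes qd = 260 − 3.2(ps − 4) = 272.8 - 3.2ps. Setting this equal to supply: 272.8 - 3.2ps = -11 + 9ps, so ps = 1419/61.
Buyers pay pb = 1419/61 − 4 = 1175/61; q' = -11 + 9·(1419/61) = 12100/61.
Government outlay = subsidy × quantity = 4 × 12100/61 = 48400/61.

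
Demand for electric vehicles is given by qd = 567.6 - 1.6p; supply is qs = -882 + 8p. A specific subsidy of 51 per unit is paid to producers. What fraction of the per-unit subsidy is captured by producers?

Producer share = 1/6

Pre-subsidy: 567.6 - 1.6p = -882 + 8p gives p* = 151, q* = 326.
With the subsidy, sellers receive ps = pb + 51 for each unit, where pb is the price buyers pay.
Supply in terms of pb becomes qs = -882 + 8(pb + 51) = -474 + 8pb. Setting this equal to demand: 567.6 - 1.6pb = -474 + 8pb, so pb = 108.5.
Sellers receive ps = 108.5 + 51 = 159.5; q' = 567.6 − 1.6·108.5 = 394.
Buyers' price falls by p* − pb = 151 − 108.5 = 42.5; sellers' price rises by ps − p* = 159.5 − 151 = 8.5.
So producers capture 8.5/51 = 1/6 of each unit of subsidy.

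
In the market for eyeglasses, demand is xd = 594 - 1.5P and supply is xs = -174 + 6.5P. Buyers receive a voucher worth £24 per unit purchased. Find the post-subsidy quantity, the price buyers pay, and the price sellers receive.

x' = 479.25; buyers pay £76.5; sellers receive £100.5

Pre-subsidy: 594 - 1.5P = -174 + 6.5P gives P* = 96, x* = 450.
With the rebate, buyers effectively pay Pb = Ps − 24, where Ps is the price sellers receive.
Demand in terms of Ps becomes xd = 594 − 1.5(Ps − 24) = 630 - 1.5Ps. Setting this equal to supply: 630 - 1.5Ps = -174 + 6.5Ps, so Ps = 100.5.
Buyers pay Pb = 100.5 − 24 = 76.5; x' = -174 + 6.5·100.5 = 479.25.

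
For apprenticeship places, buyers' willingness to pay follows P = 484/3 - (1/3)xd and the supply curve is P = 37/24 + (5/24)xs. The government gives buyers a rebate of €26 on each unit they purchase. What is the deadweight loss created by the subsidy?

Deadweight loss = €624

Pre-subsidy: 484/3 - (1/3)x = 37/24 + (5/24)x gives x* = 295 and P* = 63.
With the rebate, buyers effectively pay Pb = Ps − 26, where Ps is the price sellers receive.
On the curves, Pb = 484/3 - (1/3)x and Ps = 37/24 + (5/24)x; the wedge Ps − Pb = 26 gives 37/24 + (5/24)x − (484/3 - (1/3)x) = 26, so x' = 343.
Then Pb = 484/3 − (1/3)·343 = 47 and Ps = 37/24 + (5/24)·343 = 73.
The subsidy expands output by 343 − 295 = 48 past the efficient level; on those units the gap between marginal cost and willingness to pay runs from 0 up to 26.
DWL = ½ × 26 × 48 = 624.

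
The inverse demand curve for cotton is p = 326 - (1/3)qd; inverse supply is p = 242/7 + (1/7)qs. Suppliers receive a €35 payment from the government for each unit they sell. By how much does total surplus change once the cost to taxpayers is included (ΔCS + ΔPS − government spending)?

Pre-subsidy: 326 - (1/3)q = 242/7 + (1/7)q gives q* = 612 and p* = 122.
With the subsidy, sellers receive ps = pb + 35 for each unit, where pb is the price buyers pay.
On the curves, pb = 326 - (1/3)q and ps = 242/7 + (1/7)q; the wedge ps − pb = 35 gives 242/7 + (1/7)q − (326 - (1/3)q) = 35, so q' = 685.5.
Then pb = 326 − (1/3)·685.5 = 97.5 and ps = 242/7 + (1/7)·685.5 = 132.5.
ΔCS = ½(612 + 685.5)(122 − 97.5) = 15894.375; ΔPS = ½(612 + 685.5)(132.5 − 122) = 6811.875.
Government spending = 35 × 685.5 = 23992.5.
Net change = 15894.375 + 6811.875 − 23992.5 = -1286.25. The loss equals the DWL triangle ½·35·73.5.

Net change in total surplus = -€1286.25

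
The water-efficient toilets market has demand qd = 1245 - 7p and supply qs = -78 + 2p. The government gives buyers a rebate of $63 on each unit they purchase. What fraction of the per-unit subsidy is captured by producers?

Pre-subsidy: 1245 - 7p = -78 + 2p gives p* = 147, q* = 216.
With the rebate, buyers effectively pay pb = ps − 63, where ps is the price sellers receive.
Demand in terms of ps becomes qd = 1245 − 7(ps − 63) = 1686 - 7ps. Setting this equal to supply: 1686 - 7ps = -78 + 2ps, so ps = 196.
Buyers pay pb = 196 − 63 = 133; q' = -78 + 2·196 = 314.
Buyers' price falls by p* − pb = 147 − 133 = 14; sellers' price rises by ps − p* = 196 − 147 = 49.
So producers capture 49/63 = 7/9 of each unit of subsidy.

Producer share = 7/9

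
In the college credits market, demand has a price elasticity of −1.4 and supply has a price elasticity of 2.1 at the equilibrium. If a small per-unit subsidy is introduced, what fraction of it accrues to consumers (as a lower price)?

For a small subsidy around the equilibrium, the benefit split depends on the relative slopes, which at a point are proportional to the elasticities.
Buyer share = εs/(εs + |εd|) = 2.1/(2.1 + 1.4) = 0.6; seller share = |εd|/(εs + |εd|) = 0.4.

Consumer share = 0.6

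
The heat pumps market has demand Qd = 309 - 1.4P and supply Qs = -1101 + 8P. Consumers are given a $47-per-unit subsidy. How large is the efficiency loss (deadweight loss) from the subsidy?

Deadweight loss = $1316

Pre-subsidy: 309 - 1.4P = -1101 + 8P gives P* = 150, Q* = 99.
With the rebate, buyers effectively pay Pb = Ps − 47, where Ps is the price sellers receive.
Demand in terms of Ps becomes Qd = 309 − 1.4(Ps − 47) = 374.8 - 1.4Ps. Setting this equal to supply: 374.8 - 1.4Ps = -1101 + 8Ps, so Ps = 157.
Buyers pay Pb = 157 − 47 = 110; Q' = -1101 + 8·157 = 155.
The subsidy expands output by 155 − 99 = 56 past the efficient level; on those units the gap between marginal cost and willingness to pay runs from 0 up to 47.
DWL = ½ × 47 × 56 = 1316.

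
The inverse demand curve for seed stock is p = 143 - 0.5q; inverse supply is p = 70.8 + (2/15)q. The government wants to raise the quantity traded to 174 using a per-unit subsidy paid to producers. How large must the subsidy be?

Required subsidy s = 38 per unit

At q = 174, from the demand curve buyers pay pb = 143 − 0.5·174 = 56; from the supply curve sellers need ps = 70.8 + (2/15)·174 = 94.
The subsidy must fill the gap: s = ps − pb = 94 − 56 = 38.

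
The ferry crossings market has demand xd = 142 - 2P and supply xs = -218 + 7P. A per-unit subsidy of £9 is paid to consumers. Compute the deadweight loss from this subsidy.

Deadweight loss = £63

Pre-subsidy: 142 - 2P = -218 + 7P gives P* = 40, x* = 62.
With the rebate, buyers effectively pay Pb = Ps − 9, where Ps is the price sellers receive.
Demand in terms of Ps becomes xd = 142 − 2(Ps − 9) = 160 - 2Ps. Setting this equal to supply: 160 - 2Ps = -218 + 7Ps, so Ps = 42.
Buyers pay Pb = 42 − 9 = 33; x' = -218 + 7·42 = 76.
The subsidy expands output by 76 − 62 = 14 past the efficient level; on those units the gap between marginal cost and willingness to pay runs from 0 up to 9.
DWL = ½ × 9 × 14 = 63.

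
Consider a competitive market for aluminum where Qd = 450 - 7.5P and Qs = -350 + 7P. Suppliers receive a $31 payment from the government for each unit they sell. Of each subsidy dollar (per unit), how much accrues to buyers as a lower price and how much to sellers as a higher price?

Buyers gain 434/29 per unit; sellers gain 465/29 per unit

Pre-subsidy: 450 - 7.5P = -350 + 7P gives P* = 1600/29, Q* = 1050/29.
With the subsidy, sellers receive Ps = Pb + 31 for each unit, where Pb is the price buyers pay.
Supply in terms of Pb becomes Qs = -350 + 7(Pb + 31) = -133 + 7Pb. Setting this equal to demand: 450 - 7.5Pb = -133 + 7Pb, so Pb = 1166/29.
Sellers receive Ps = 1166/29 + 31 = 2065/29; Q' = 450 − 7.5·(1166/29) = 4305/29.
Buyers' price falls by P* − Pb = 1600/29 − 1166/29 = 434/29; sellers' price rises by Ps − P* = 2065/29 − 1600/29 = 465/29.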